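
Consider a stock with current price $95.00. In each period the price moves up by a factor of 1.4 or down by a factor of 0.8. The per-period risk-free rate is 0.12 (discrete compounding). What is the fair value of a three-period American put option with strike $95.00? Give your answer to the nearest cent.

Risk-neutral probability p = (1 + 0.12 − 0.8)/(1.4 − 0.8) = 0.3200/0.6000 = 0.5333
Terminal stock prices: S_uuu = 260.7, S_uud = 149, S_udd = 85.12, S_ddd = 48.64
Terminal payoffs (K − S): max(-165.7, 0) = 0, max(-53.96, 0) = 0, max(9.88, 0) = 9.88, max(46.36, 0) = 46.36
Node uu (S = 186.2): continuation = 1/1.12·[0.5333·0.0000 + 0.4667·0.0000] = 0.0000; exercise value = 0.0000 ≤ continuation, so V_uu = 0.0000
Node ud (S = 106.4): continuation = 1/1.12·[0.5333·0.0000 + 0.4667·9.8800] = 4.1167; exercise value = 0.0000 ≤ continuation, so V_ud = 4.1167
Node dd (S = 60.8): continuation = 1/1.12·[0.5333·9.8800 + 0.4667·46.3600] = 24.0214; exercise value = 34.2000 > continuation, so V_dd = 34.2000 (exercise)
Node u (S = 133): continuation = 1/1.12·[0.5333·0.0000 + 0.4667·4.1167] = 1.7153; exercise value = 0.0000 ≤ continuation, so V_u = 1.7153
Node d (S = 76): continuation = 1/1.12·[0.5333·4.1167 + 0.4667·34.2000] = 16.2103; exercise value = 19.0000 > continuation, so V_d = 19.0000 (exercise)
Node 0 (S = 95): continuation = 1/1.12·[0.5333·1.7153 + 0.4667·19.0000] = 8.7335; exercise value = 0.0000 ≤ continuation, so V_0 = 8.7335

$8.73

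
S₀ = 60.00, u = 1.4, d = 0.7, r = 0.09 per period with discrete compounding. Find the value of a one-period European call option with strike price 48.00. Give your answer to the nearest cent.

Risk-neutral probability p = (1 + 0.09 − 0.7)/(1.4 − 0.7) = 0.3900/0.7000 = 0.5571
Terminal stock prices: S_u = 84, S_d = 42
Terminal payoffs (S − K): max(36, 0) = 36, max(-6, 0) = 0
Node 0 (S = 60): V_0 = 1/1.09·[0.5571·36.0000 + 0.4429·0.0000] = 18.4010

18.40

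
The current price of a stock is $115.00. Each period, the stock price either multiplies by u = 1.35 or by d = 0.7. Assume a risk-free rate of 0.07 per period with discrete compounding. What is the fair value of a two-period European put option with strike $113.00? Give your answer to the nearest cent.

$11.03

Risk-neutral probability p = (1 + 0.07 − 0.7)/(1.35 − 0.7) = 0.3700/0.6500 = 0.5692
Terminal stock prices: S_uu = 209.6, S_ud = 108.7, S_dd = 56.35
Terminal payoffs (K − S): max(-96.59, 0) = 0, max(4.325, 0) = 4.325, max(56.65, 0) = 56.65
Node u (S = 155.2): V_u = 1/1.07·[0.5692·0.0000 + 0.4308·4.3250] = 1.7412
Node d (S = 80.5): V_d = 1/1.07·[0.5692·4.3250 + 0.4308·56.6500] = 25.1075
Node 0 (S = 115): V_0 = 1/1.07·[0.5692·1.7412 + 0.4308·25.1075] = 11.0343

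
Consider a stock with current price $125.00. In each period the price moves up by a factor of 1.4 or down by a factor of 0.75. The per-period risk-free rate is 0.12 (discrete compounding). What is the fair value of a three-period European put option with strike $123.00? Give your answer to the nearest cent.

$9.54

Risk-neutral probability p = (1 + 0.12 − 0.75)/(1.4 − 0.75) = 0.3700/0.6500 = 0.5692
Terminal stock prices: S_uuu = 343, S_uud = 183.7, S_udd = 98.44, S_ddd = 52.73
Terminal payoffs (K − S): max(-220, 0) = 0, max(-60.75, 0) = 0, max(24.56, 0) = 24.56, max(70.27, 0) = 70.27
Node uu (S = 245): V_uu = 1/1.12·[0.5692·0.0000 + 0.4308·0.0000] = 0.0000
Node ud (S = 131.2): V_ud = 1/1.12·[0.5692·0.0000 + 0.4308·24.5625] = 9.4471
Node dd (S = 70.31): V_dd = 1/1.12·[0.5692·24.5625 + 0.4308·70.2656] = 39.5089
Node u (S = 175): V_u = 1/1.12·[0.5692·0.0000 + 0.4308·9.4471] = 3.6335
Node d (S = 93.75): V_d = 1/1.12·[0.5692·9.4471 + 0.4308·39.5089] = 19.9972
Node 0 (S = 125): V_0 = 1/1.12·[0.5692·3.6335 + 0.4308·19.9972] = 9.5379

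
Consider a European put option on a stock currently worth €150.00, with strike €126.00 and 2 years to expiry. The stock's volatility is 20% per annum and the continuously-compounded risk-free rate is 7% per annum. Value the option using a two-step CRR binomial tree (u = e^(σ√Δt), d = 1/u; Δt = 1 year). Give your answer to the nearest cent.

€3.03

CRR parameters: u = e^(σ√Δt) = e^(0.2·√1) = 1.2214, d = 1/u = 0.8187
Per-period rate: rΔt = 0.07·1 = 0.07, so R = e^0.07 = 1.0725
Risk-neutral probability p = (e^0.07 − 0.8187)/(1.2214 − 0.8187) = 0.2538/0.4027 = 0.6302
Terminal stock prices: S_uu = 223.8, S_ud = 150, S_dd = 100.5
Terminal payoffs (K − S): max(-97.77, 0) = 0, max(-24, 0) = 0, max(25.45, 0) = 25.45
Node u (S = 183.2): V_u = e^(−0.07)·[0.6302·0.0000 + 0.3698·0.0000] = 0.0000
Node d (S = 122.8): V_d = e^(−0.07)·[0.6302·0.0000 + 0.3698·25.4520] = 8.7750
Node 0 (S = 150): V_0 = e^(−0.07)·[0.6302·0.0000 + 0.3698·8.7750] = 3.0253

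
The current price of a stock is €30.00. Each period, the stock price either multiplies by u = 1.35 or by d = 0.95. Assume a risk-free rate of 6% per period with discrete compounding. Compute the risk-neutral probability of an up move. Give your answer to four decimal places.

Risk-neutral probability p = (1 + 0.06 − 0.95)/(1.35 − 0.95) = 0.1100/0.4000 = 0.2750

p = 0.2750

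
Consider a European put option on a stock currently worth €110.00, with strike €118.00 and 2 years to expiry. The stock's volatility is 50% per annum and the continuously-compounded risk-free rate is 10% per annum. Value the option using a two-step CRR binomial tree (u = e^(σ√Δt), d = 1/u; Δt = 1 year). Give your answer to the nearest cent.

CRR parameters: u = e^(σ√Δt) = e^(0.5·√1) = 1.6487, d = 1/u = 0.6065
Per-period rate: rΔt = 0.1·1 = 0.1, so R = e^0.1 = 1.1052
Risk-neutral probability p = (e^0.1 − 0.6065)/(1.6487 − 0.6065) = 0.4986/1.0422 = 0.4785
Terminal stock prices: S_uu = 299, S_ud = 110, S_dd = 40.47
Terminal payoffs (K − S): max(-181, 0) = 0, max(8, 0) = 8, max(77.53, 0) = 77.53
Node u (S = 181.4): V_u = e^(−0.1)·[0.4785·0.0000 + 0.5215·8.0000] = 3.7753
Node d (S = 66.72): V_d = e^(−0.1)·[0.4785·8.0000 + 0.5215·77.5333] = 40.0524
Node 0 (S = 110): V_0 = e^(−0.1)·[0.4785·3.7753 + 0.5215·40.0524] = 20.5357

€20.54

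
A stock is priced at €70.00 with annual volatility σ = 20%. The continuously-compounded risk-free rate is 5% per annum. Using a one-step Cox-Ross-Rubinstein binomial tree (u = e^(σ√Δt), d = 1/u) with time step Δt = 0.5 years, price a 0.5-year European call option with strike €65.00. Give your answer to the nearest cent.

CRR parameters: u = e^(σ√Δt) = e^(0.2·√0.5) = 1.1519, d = 1/u = 0.8681
Per-period rate: rΔt = 0.05·0.5 = 0.025, so R = e^0.025 = 1.0253
Risk-neutral probability p = (e^0.025 − 0.8681)/(1.1519 − 0.8681) = 0.1572/0.2838 = 0.5539
Terminal stock prices: S_u = 80.63, S_d = 60.77
Terminal payoffs (S − K): max(15.63, 0) = 15.63, max(-4.231, 0) = 0
Node 0 (S = 70): V_0 = e^(−0.025)·[0.5539·15.6337 + 0.4461·0.0000] = 8.4458

€8.45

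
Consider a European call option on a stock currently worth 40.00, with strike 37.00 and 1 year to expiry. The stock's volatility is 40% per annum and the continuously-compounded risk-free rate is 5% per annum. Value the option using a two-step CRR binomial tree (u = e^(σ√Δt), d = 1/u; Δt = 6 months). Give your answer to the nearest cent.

CRR parameters: u = e^(σ√Δt) = e^(0.4·√0.5) = 1.3269, d = 1/u = 0.7536
Per-period rate: rΔt = 0.05·0.5 = 0.025, so R = e^0.025 = 1.0253
Risk-neutral probability p = (e^0.025 − 0.7536)/(1.3269 − 0.7536) = 0.2717/0.5733 = 0.4739
Terminal stock prices: S_uu = 70.43, S_ud = 40, S_dd = 22.72
Terminal payoffs (S − K): max(33.43, 0) = 33.43, max(3, 0) = 3, max(-14.28, 0) = 0
Node u (S = 53.08): V_u = e^(−0.025)·[0.4739·33.4262 + 0.5261·3.0000] = 16.9894
Node d (S = 30.15): V_d = e^(−0.025)·[0.4739·3.0000 + 0.5261·0.0000] = 1.3866
Node 0 (S = 40): V_0 = e^(−0.025)·[0.4739·16.9894 + 0.5261·1.3866] = 8.5642

8.56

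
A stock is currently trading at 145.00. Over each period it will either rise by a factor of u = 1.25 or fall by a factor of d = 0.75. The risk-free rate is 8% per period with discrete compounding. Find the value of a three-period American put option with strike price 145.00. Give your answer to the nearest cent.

14.02

Risk-neutral probability p = (1 + 0.08 − 0.75)/(1.25 − 0.75) = 0.3300/0.5000 = 0.6600
Terminal stock prices: S_uuu = 283.2, S_uud = 169.9, S_udd = 102, S_ddd = 61.17
Terminal payoffs (K − S): max(-138.2, 0) = 0, max(-24.92, 0) = 0, max(43.05, 0) = 43.05, max(83.83, 0) = 83.83
Node uu (S = 226.6): continuation = 1/1.08·[0.6600·0.0000 + 0.3400·0.0000] = 0.0000; exercise value = 0.0000 ≤ continuation, so V_uu = 0.0000
Node ud (S = 135.9): continuation = 1/1.08·[0.6600·0.0000 + 0.3400·43.0469] = 13.5518; exercise value = 9.0625 ≤ continuation, so V_ud = 13.5518
Node dd (S = 81.56): continuation = 1/1.08·[0.6600·43.0469 + 0.3400·83.8281] = 52.6968; exercise value = 63.4375 > continuation, so V_dd = 63.4375 (exercise)
Node u (S = 181.2): continuation = 1/1.08·[0.6600·0.0000 + 0.3400·13.5518] = 4.2663; exercise value = 0.0000 ≤ continuation, so V_u = 4.2663
Node d (S = 108.8): continuation = 1/1.08·[0.6600·13.5518 + 0.3400·63.4375] = 28.2527; exercise value = 36.2500 > continuation, so V_d = 36.2500 (exercise)
Node 0 (S = 145): continuation = 1/1.08·[0.6600·4.2663 + 0.3400·36.2500] = 14.0192; exercise value = 0.0000 ≤ continuation, so V_0 = 14.0192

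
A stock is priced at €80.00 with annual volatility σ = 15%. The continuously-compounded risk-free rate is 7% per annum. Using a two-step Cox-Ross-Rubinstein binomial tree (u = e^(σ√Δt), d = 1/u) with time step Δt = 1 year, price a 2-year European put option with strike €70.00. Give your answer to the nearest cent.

€0.82

CRR parameters: u = e^(σ√Δt) = e^(0.15·√1) = 1.1618, d = 1/u = 0.8607
Per-period rate: rΔt = 0.07·1 = 0.07, so R = e^0.07 = 1.0725
Risk-neutral probability p = (e^0.07 − 0.8607)/(1.1618 − 0.8607) = 0.2118/0.3011 = 0.7034
Terminal stock prices: S_uu = 108, S_ud = 80, S_dd = 59.27
Terminal payoffs (K − S): max(-37.99, 0) = 0, max(-10, 0) = 0, max(10.73, 0) = 10.73
Node u (S = 92.95): V_u = e^(−0.07)·[0.7034·0.0000 + 0.2966·0.0000] = 0.0000
Node d (S = 68.86): V_d = e^(−0.07)·[0.7034·0.0000 + 0.2966·10.7345] = 2.9690
Node 0 (S = 80): V_0 = e^(−0.07)·[0.7034·0.0000 + 0.2966·2.9690] = 0.8212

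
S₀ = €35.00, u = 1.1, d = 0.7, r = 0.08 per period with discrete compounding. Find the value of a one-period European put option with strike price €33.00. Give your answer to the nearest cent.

€0.39

Risk-neutral probability p = (1 + 0.08 − 0.7)/(1.1 − 0.7) = 0.3800/0.4000 = 0.9500
Terminal stock prices: S_u = 38.5, S_d = 24.5
Terminal payoffs (K − S): max(-5.5, 0) = 0, max(8.5, 0) = 8.5
Node 0 (S = 35): V_0 = 1/1.08·[0.9500·0.0000 + 0.0500·8.5000] = 0.3935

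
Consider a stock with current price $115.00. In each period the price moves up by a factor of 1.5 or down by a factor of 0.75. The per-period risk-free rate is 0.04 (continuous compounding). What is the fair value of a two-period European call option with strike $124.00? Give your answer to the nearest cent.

$21.06

Risk-neutral probability p = (e^0.04 − 0.75)/(1.5 − 0.75) = 0.2908/0.7500 = 0.3877
Terminal stock prices: S_uu = 258.8, S_ud = 129.4, S_dd = 64.69
Terminal payoffs (S − K): max(134.8, 0) = 134.8, max(5.375, 0) = 5.375, max(-59.31, 0) = 0
Node u (S = 172.5): V_u = e^(−0.04)·[0.3877·134.7500 + 0.6123·5.3750] = 53.3621
Node d (S = 86.25): V_d = e^(−0.04)·[0.3877·5.3750 + 0.6123·0.0000] = 2.0024
Node 0 (S = 115): V_0 = e^(−0.04)·[0.3877·53.3621 + 0.6123·2.0024] = 21.0576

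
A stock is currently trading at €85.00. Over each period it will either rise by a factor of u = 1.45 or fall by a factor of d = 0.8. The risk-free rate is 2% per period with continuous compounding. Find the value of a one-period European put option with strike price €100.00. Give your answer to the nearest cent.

Risk-neutral probability p = (e^0.02 − 0.8)/(1.45 − 0.8) = 0.2202/0.6500 = 0.3388
Terminal stock prices: S_u = 123.2, S_d = 68
Terminal payoffs (K − S): max(-23.25, 0) = 0, max(32, 0) = 32
Node 0 (S = 85): V_0 = e^(−0.02)·[0.3388·0.0000 + 0.6612·32.0000] = 20.7403

€20.74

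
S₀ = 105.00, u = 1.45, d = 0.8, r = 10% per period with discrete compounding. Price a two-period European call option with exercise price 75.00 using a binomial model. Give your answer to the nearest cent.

44.89

Risk-neutral probability p = (1 + 0.1 − 0.8)/(1.45 − 0.8) = 0.3000/0.6500 = 0.4615
Terminal stock prices: S_uu = 220.8, S_ud = 121.8, S_dd = 67.2
Terminal payoffs (S − K): max(145.8, 0) = 145.8, max(46.8, 0) = 46.8, max(-7.8, 0) = 0
Node u (S = 152.2): V_u = 1/1.1·[0.4615·145.7625 + 0.5385·46.8000] = 84.0682
Node d (S = 84): V_d = 1/1.1·[0.4615·46.8000 + 0.5385·0.0000] = 19.6364
Node 0 (S = 105): V_0 = 1/1.1·[0.4615·84.0682 + 0.5385·19.6364] = 44.8856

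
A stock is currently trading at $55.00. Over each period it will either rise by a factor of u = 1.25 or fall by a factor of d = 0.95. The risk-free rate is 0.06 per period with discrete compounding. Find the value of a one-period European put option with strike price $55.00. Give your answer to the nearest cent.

Risk-neutral probability p = (1 + 0.06 − 0.95)/(1.25 − 0.95) = 0.1100/0.3000 = 0.3667
Terminal stock prices: S_u = 68.75, S_d = 52.25
Terminal payoffs (K − S): max(-13.75, 0) = 0, max(2.75, 0) = 2.75
Node 0 (S = 55): V_0 = 1/1.06·[0.3667·0.0000 + 0.6333·2.7500] = 1.6431

$1.64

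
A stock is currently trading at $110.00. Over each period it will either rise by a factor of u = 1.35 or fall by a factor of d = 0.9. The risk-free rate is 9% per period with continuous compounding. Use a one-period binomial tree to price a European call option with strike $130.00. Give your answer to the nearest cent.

Risk-neutral probability p = (e^0.09 − 0.9)/(1.35 − 0.9) = 0.1942/0.4500 = 0.4315
Terminal stock prices: S_u = 148.5, S_d = 99
Terminal payoffs (S − K): max(18.5, 0) = 18.5, max(-31, 0) = 0
Node 0 (S = 110): V_0 = e^(−0.09)·[0.4315·18.5000 + 0.5685·0.0000] = 7.2957

$7.30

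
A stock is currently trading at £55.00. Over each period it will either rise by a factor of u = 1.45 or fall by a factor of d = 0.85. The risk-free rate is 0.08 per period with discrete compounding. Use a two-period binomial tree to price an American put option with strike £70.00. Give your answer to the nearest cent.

£15.00

Risk-neutral probability p = (1 + 0.08 − 0.85)/(1.45 − 0.85) = 0.2300/0.6000 = 0.3833
Terminal stock prices: S_uu = 115.6, S_ud = 67.79, S_dd = 39.74
Terminal payoffs (K − S): max(-45.64, 0) = 0, max(2.213, 0) = 2.213, max(30.26, 0) = 30.26
Node u (S = 79.75): continuation = 1/1.08·[0.3833·0.0000 + 0.6167·2.2125] = 1.2633; exercise value = 0.0000 ≤ continuation, so V_u = 1.2633
Node d (S = 46.75): continuation = 1/1.08·[0.3833·2.2125 + 0.6167·30.2625] = 18.0648; exercise value = 23.2500 > continuation, so V_d = 23.2500 (exercise)
Node 0 (S = 55): continuation = 1/1.08·[0.3833·1.2633 + 0.6167·23.2500] = 13.7239; exercise value = 15.0000 > continuation, so V_0 = 15.0000 (exercise)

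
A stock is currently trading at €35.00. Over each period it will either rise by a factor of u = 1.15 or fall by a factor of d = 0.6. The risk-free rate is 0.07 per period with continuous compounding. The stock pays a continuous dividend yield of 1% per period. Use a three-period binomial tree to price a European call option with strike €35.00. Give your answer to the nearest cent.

Per-period risk-free factor R = e^0.07 = 1.0725; dividend-adjusted growth = e^(0.07−0.01) = 1.0618.
Risk-neutral probability p = (1.0618 − 0.6)/(1.15 − 0.6) = 0.4618/0.5500 = 0.8397
Terminal stock prices: S_uuu = 53.23, S_uud = 27.77, S_udd = 14.49, S_ddd = 7.56
Terminal payoffs (S − K): max(18.23, 0) = 18.23, max(-7.228, 0) = 0, max(-20.51, 0) = 0, max(-27.44, 0) = 0
Node uu (S = 46.29): V_uu = e^(−0.07)·[0.8397·18.2306 + 0.1603·0.0000] = 14.2734
Node ud (S = 24.15): V_ud = e^(−0.07)·[0.8397·0.0000 + 0.1603·0.0000] = 0.0000
Node dd (S = 12.6): V_dd = e^(−0.07)·[0.8397·0.0000 + 0.1603·0.0000] = 0.0000
Node u (S = 40.25): V_u = e^(−0.07)·[0.8397·14.2734 + 0.1603·0.0000] = 11.1751
Node d (S = 21): V_d = e^(−0.07)·[0.8397·0.0000 + 0.1603·0.0000] = 0.0000
Node 0 (S = 35): V_0 = e^(−0.07)·[0.8397·11.1751 + 0.1603·0.0000] = 8.7494

€8.75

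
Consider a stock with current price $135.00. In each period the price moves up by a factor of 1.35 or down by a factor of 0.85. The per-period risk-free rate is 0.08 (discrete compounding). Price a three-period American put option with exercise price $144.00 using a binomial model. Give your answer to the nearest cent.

$15.94

Risk-neutral probability p = (1 + 0.08 − 0.85)/(1.35 − 0.85) = 0.2300/0.5000 = 0.4600
Terminal stock prices: S_uuu = 332.2, S_uud = 209.1, S_udd = 131.7, S_ddd = 82.91
Terminal payoffs (K − S): max(-188.2, 0) = 0, max(-65.13, 0) = 0, max(12.32, 0) = 12.32, max(61.09, 0) = 61.09
Node uu (S = 246): continuation = 1/1.08·[0.4600·0.0000 + 0.5400·0.0000] = 0.0000; exercise value = 0.0000 ≤ continuation, so V_uu = 0.0000
Node ud (S = 154.9): continuation = 1/1.08·[0.4600·0.0000 + 0.5400·12.3244] = 6.1622; exercise value = 0.0000 ≤ continuation, so V_ud = 6.1622
Node dd (S = 97.54): continuation = 1/1.08·[0.4600·12.3244 + 0.5400·61.0931] = 35.7958; exercise value = 46.4625 > continuation, so V_dd = 46.4625 (exercise)
Node u (S = 182.2): continuation = 1/1.08·[0.4600·0.0000 + 0.5400·6.1622] = 3.0811; exercise value = 0.0000 ≤ continuation, so V_u = 3.0811
Node d (S = 114.8): continuation = 1/1.08·[0.4600·6.1622 + 0.5400·46.4625] = 25.8559; exercise value = 29.2500 > continuation, so V_d = 29.2500 (exercise)
Node 0 (S = 135): continuation = 1/1.08·[0.4600·3.0811 + 0.5400·29.2500] = 15.9373; exercise value = 9.0000 ≤ continuation, so V_0 = 15.9373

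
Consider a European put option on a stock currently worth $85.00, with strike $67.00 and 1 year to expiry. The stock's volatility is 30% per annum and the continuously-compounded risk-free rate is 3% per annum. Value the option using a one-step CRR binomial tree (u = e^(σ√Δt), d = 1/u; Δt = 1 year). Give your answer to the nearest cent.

$2.05

CRR parameters: u = e^(σ√Δt) = e^(0.3·√1) = 1.3499, d = 1/u = 0.7408
Per-period rate: rΔt = 0.03·1 = 0.03, so R = e^0.03 = 1.0305
Risk-neutral probability p = (e^0.03 − 0.7408)/(1.3499 − 0.7408) = 0.2896/0.6090 = 0.4756
Terminal stock prices: S_u = 114.7, S_d = 62.97
Terminal payoffs (K − S): max(-47.74, 0) = 0, max(4.03, 0) = 4.03
Node 0 (S = 85): V_0 = e^(−0.03)·[0.4756·0.0000 + 0.5244·4.0305] = 2.0513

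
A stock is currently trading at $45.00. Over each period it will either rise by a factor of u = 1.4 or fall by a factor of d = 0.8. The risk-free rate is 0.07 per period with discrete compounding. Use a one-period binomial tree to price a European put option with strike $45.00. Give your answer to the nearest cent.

$4.63

Risk-neutral probability p = (1 + 0.07 − 0.8)/(1.4 − 0.8) = 0.2700/0.6000 = 0.4500
Terminal stock prices: S_u = 63, S_d = 36
Terminal payoffs (K − S): max(-18, 0) = 0, max(9, 0) = 9
Node 0 (S = 45): V_0 = 1/1.07·[0.4500·0.0000 + 0.5500·9.0000] = 4.6262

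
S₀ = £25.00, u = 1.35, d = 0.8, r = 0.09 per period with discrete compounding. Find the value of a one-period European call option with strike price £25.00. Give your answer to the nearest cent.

Risk-neutral probability p = (1 + 0.09 − 0.8)/(1.35 − 0.8) = 0.2900/0.5500 = 0.5273
Terminal stock prices: S_u = 33.75, S_d = 20
Terminal payoffs (S − K): max(8.75, 0) = 8.75, max(-5, 0) = 0
Node 0 (S = 25): V_0 = 1/1.09·[0.5273·8.7500 + 0.4727·0.0000] = 4.2327

£4.23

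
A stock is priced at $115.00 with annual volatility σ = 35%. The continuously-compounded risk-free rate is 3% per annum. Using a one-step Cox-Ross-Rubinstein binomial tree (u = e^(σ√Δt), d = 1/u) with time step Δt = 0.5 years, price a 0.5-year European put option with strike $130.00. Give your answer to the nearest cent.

CRR parameters: u = e^(σ√Δt) = e^(0.35·√0.5) = 1.2808, d = 1/u = 0.7808
Per-period rate: rΔt = 0.03·0.5 = 0.015, so R = e^0.015 = 1.0151
Risk-neutral probability p = (e^0.015 − 0.7808)/(1.2808 − 0.7808) = 0.2344/0.5000 = 0.4687
Terminal stock prices: S_u = 147.3, S_d = 89.79
Terminal payoffs (K − S): max(-17.29, 0) = 0, max(40.21, 0) = 40.21
Node 0 (S = 115): V_0 = e^(−0.015)·[0.4687·0.0000 + 0.5313·40.2126] = 21.0482

$21.05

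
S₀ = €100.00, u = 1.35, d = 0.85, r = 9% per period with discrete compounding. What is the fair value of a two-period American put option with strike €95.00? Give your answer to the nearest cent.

€5.18

Risk-neutral probability p = (1 + 0.09 − 0.85)/(1.35 − 0.85) = 0.2400/0.5000 = 0.4800
Terminal stock prices: S_uu = 182.3, S_ud = 114.8, S_dd = 72.25
Terminal payoffs (K − S): max(-87.25, 0) = 0, max(-19.75, 0) = 0, max(22.75, 0) = 22.75
Node u (S = 135): continuation = 1/1.09·[0.4800·0.0000 + 0.5200·0.0000] = 0.0000; exercise value = 0.0000 ≤ continuation, so V_u = 0.0000
Node d (S = 85): continuation = 1/1.09·[0.4800·0.0000 + 0.5200·22.7500] = 10.8532; exercise value = 10.0000 ≤ continuation, so V_d = 10.8532
Node 0 (S = 100): continuation = 1/1.09·[0.4800·0.0000 + 0.5200·10.8532] = 5.1777; exercise value = 0.0000 ≤ continuation, so V_0 = 5.1777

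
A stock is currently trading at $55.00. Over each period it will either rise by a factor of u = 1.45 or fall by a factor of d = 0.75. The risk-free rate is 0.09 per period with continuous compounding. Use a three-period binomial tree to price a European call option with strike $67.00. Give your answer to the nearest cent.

$14.69

Risk-neutral probability p = (e^0.09 − 0.75)/(1.45 − 0.75) = 0.3442/0.7000 = 0.4917
Terminal stock prices: S_uuu = 167.7, S_uud = 86.73, S_udd = 44.86, S_ddd = 23.2
Terminal payoffs (S − K): max(100.7, 0) = 100.7, max(19.73, 0) = 19.73, max(-22.14, 0) = 0, max(-43.8, 0) = 0
Node uu (S = 115.6): V_uu = e^(−0.09)·[0.4917·100.6744 + 0.5083·19.7281] = 54.4041
Node ud (S = 59.81): V_ud = e^(−0.09)·[0.4917·19.7281 + 0.5083·0.0000] = 8.8650
Node dd (S = 30.94): V_dd = e^(−0.09)·[0.4917·0.0000 + 0.5083·0.0000] = 0.0000
Node u (S = 79.75): V_u = e^(−0.09)·[0.4917·54.4041 + 0.5083·8.8650] = 28.5654
Node d (S = 41.25): V_d = e^(−0.09)·[0.4917·8.8650 + 0.5083·0.0000] = 3.9836
Node 0 (S = 55): V_0 = e^(−0.09)·[0.4917·28.5654 + 0.5083·3.9836] = 14.6868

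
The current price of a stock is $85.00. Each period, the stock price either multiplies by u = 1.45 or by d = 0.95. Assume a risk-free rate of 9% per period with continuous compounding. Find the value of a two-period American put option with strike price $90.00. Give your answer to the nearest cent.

$6.02

Risk-neutral probability p = (e^0.09 − 0.95)/(1.45 − 0.95) = 0.1442/0.5000 = 0.2883
Terminal stock prices: S_uu = 178.7, S_ud = 117.1, S_dd = 76.71
Terminal payoffs (K − S): max(-88.71, 0) = 0, max(-27.09, 0) = 0, max(13.29, 0) = 13.29
Node u (S = 123.2): continuation = e^(−0.09)·[0.2883·0.0000 + 0.7117·0.0000] = 0.0000; exercise value = 0.0000 ≤ continuation, so V_u = 0.0000
Node d (S = 80.75): continuation = e^(−0.09)·[0.2883·0.0000 + 0.7117·13.2875] = 8.6422; exercise value = 9.2500 > continuation, so V_d = 9.2500 (exercise)
Node 0 (S = 85): continuation = e^(−0.09)·[0.2883·0.0000 + 0.7117·9.2500] = 6.0162; exercise value = 5.0000 ≤ continuation, so V_0 = 6.0162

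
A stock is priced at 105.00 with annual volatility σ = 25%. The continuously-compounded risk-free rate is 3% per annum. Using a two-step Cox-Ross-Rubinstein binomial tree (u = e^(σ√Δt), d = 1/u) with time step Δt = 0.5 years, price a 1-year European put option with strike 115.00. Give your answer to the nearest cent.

14.93

CRR parameters: u = e^(σ√Δt) = e^(0.25·√0.5) = 1.1934, d = 1/u = 0.8380
Per-period rate: rΔt = 0.03·0.5 = 0.015, so R = e^0.015 = 1.0151
Risk-neutral probability p = (e^0.015 − 0.8380)/(1.1934 − 0.8380) = 0.1771/0.3554 = 0.4984
Terminal stock prices: S_uu = 149.5, S_ud = 105, S_dd = 73.73
Terminal payoffs (K − S): max(-34.53, 0) = 0, max(10, 0) = 10, max(41.27, 0) = 41.27
Node u (S = 125.3): V_u = e^(−0.015)·[0.4984·0.0000 + 0.5016·10.0000] = 4.9409
Node d (S = 87.99): V_d = e^(−0.015)·[0.4984·10.0000 + 0.5016·41.2702] = 25.3014
Node 0 (S = 105): V_0 = e^(−0.015)·[0.4984·4.9409 + 0.5016·25.3014] = 14.9272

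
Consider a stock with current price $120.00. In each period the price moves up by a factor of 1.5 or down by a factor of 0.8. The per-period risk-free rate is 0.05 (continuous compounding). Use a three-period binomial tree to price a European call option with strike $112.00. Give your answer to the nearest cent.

$35.06

Risk-neutral probability p = (e^0.05 − 0.8)/(1.5 − 0.8) = 0.2513/0.7000 = 0.3590
Terminal stock prices: S_uuu = 405, S_uud = 216, S_udd = 115.2, S_ddd = 61.44
Terminal payoffs (S − K): max(293, 0) = 293, max(104, 0) = 104, max(3.2, 0) = 3.2, max(-50.56, 0) = 0
Node uu (S = 270): V_uu = e^(−0.05)·[0.3590·293.0000 + 0.6410·104.0000] = 163.4623
Node ud (S = 144): V_ud = e^(−0.05)·[0.3590·104.0000 + 0.6410·3.2000] = 37.4623
Node dd (S = 76.8): V_dd = e^(−0.05)·[0.3590·3.2000 + 0.6410·0.0000] = 1.0926
Node u (S = 180): V_u = e^(−0.05)·[0.3590·163.4623 + 0.6410·37.4623] = 78.6582
Node d (S = 96): V_d = e^(−0.05)·[0.3590·37.4623 + 0.6410·1.0926] = 13.4579
Node 0 (S = 120): V_0 = e^(−0.05)·[0.3590·78.6582 + 0.6410·13.4579] = 35.0643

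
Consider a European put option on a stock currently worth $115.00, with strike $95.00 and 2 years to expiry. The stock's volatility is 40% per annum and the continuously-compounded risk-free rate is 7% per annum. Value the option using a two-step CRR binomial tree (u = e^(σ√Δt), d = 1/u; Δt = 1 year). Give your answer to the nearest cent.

$9.81

CRR parameters: u = e^(σ√Δt) = e^(0.4·√1) = 1.4918, d = 1/u = 0.6703
Per-period rate: rΔt = 0.07·1 = 0.07, so R = e^0.07 = 1.0725
Risk-neutral probability p = (e^0.07 − 0.6703)/(1.4918 − 0.6703) = 0.4022/0.8215 = 0.4896
Terminal stock prices: S_uu = 255.9, S_ud = 115, S_dd = 51.67
Terminal payoffs (K − S): max(-160.9, 0) = 0, max(-20, 0) = 0, max(43.33, 0) = 43.33
Node u (S = 171.6): V_u = e^(−0.07)·[0.4896·0.0000 + 0.5104·0.0000] = 0.0000
Node d (S = 77.09): V_d = e^(−0.07)·[0.4896·0.0000 + 0.5104·43.3272] = 20.6201
Node 0 (S = 115): V_0 = e^(−0.07)·[0.4896·0.0000 + 0.5104·20.6201] = 9.8135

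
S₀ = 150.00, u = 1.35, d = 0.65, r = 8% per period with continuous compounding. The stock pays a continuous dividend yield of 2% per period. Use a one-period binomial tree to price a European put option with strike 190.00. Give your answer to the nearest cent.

35.15

Per-period risk-free factor R = e^0.08 = 1.0833; dividend-adjusted growth = e^(0.08−0.02) = 1.0618.
Risk-neutral probability p = (1.0618 − 0.65)/(1.35 − 0.65) = 0.4118/0.7000 = 0.5883
Terminal stock prices: S_u = 202.5, S_d = 97.5
Terminal payoffs (K − S): max(-12.5, 0) = 0, max(92.5, 0) = 92.5
Node 0 (S = 150): V_0 = e^(−0.08)·[0.5883·0.0000 + 0.4117·92.5000] = 35.1511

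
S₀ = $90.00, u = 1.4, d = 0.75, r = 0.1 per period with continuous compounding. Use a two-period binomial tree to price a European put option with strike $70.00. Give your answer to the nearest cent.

$3.26

Risk-neutral probability p = (e^0.1 − 0.75)/(1.4 − 0.75) = 0.3552/0.6500 = 0.5464
Terminal stock prices: S_uu = 176.4, S_ud = 94.5, S_dd = 50.62
Terminal payoffs (K − S): max(-106.4, 0) = 0, max(-24.5, 0) = 0, max(19.38, 0) = 19.38
Node u (S = 126): V_u = e^(−0.1)·[0.5464·0.0000 + 0.4536·0.0000] = 0.0000
Node d (S = 67.5): V_d = e^(−0.1)·[0.5464·0.0000 + 0.4536·19.3750] = 7.9519
Node 0 (S = 90): V_0 = e^(−0.1)·[0.5464·0.0000 + 0.4536·7.9519] = 3.2636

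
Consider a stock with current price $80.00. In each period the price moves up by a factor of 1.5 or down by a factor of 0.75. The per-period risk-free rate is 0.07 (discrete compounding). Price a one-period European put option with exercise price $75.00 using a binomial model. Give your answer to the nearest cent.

Risk-neutral probability p = (1 + 0.07 − 0.75)/(1.5 − 0.75) = 0.3200/0.7500 = 0.4267
Terminal stock prices: S_u = 120, S_d = 60
Terminal payoffs (K − S): max(-45, 0) = 0, max(15, 0) = 15
Node 0 (S = 80): V_0 = 1/1.07·[0.4267·0.0000 + 0.5733·15.0000] = 8.0374

$8.04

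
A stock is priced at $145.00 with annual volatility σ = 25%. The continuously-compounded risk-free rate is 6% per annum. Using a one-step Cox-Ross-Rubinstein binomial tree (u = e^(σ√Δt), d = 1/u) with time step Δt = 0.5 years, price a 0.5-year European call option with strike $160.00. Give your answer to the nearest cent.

CRR parameters: u = e^(σ√Δt) = e^(0.25·√0.5) = 1.1934, d = 1/u = 0.8380
Per-period rate: rΔt = 0.06·0.5 = 0.03, so R = e^0.03 = 1.0305
Risk-neutral probability p = (e^0.03 − 0.8380)/(1.1934 − 0.8380) = 0.1925/0.3554 = 0.5416
Terminal stock prices: S_u = 173, S_d = 121.5
Terminal payoffs (S − K): max(13.04, 0) = 13.04, max(-38.49, 0) = 0
Node 0 (S = 145): V_0 = e^(−0.03)·[0.5416·13.0379 + 0.4584·0.0000] = 6.8528

$6.85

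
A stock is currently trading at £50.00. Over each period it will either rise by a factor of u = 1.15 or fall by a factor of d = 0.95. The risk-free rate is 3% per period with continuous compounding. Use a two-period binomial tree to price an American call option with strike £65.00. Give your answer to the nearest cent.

£0.17

Risk-neutral probability p = (e^0.03 − 0.95)/(1.15 − 0.95) = 0.0805/0.2000 = 0.4023
Terminal stock prices: S_uu = 66.12, S_ud = 54.62, S_dd = 45.12
Terminal payoffs (S − K): max(1.125, 0) = 1.125, max(-10.38, 0) = 0, max(-19.88, 0) = 0
Node u (S = 57.5): continuation = e^(−0.03)·[0.4023·1.1250 + 0.5977·0.0000] = 0.4392; exercise value = 0.0000 ≤ continuation, so V_u = 0.4392
Node d (S = 47.5): continuation = e^(−0.03)·[0.4023·0.0000 + 0.5977·0.0000] = 0.0000; exercise value = 0.0000 ≤ continuation, so V_d = 0.0000
Node 0 (S = 50): continuation = e^(−0.03)·[0.4023·0.4392 + 0.5977·0.0000] = 0.1714; exercise value = 0.0000 ≤ continuation, so V_0 = 0.1714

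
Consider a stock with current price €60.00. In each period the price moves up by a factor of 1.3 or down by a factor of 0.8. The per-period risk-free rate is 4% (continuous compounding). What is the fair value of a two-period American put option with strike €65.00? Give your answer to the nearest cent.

Risk-neutral probability p = (e^0.04 − 0.8)/(1.3 − 0.8) = 0.2408/0.5000 = 0.4816
Terminal stock prices: S_uu = 101.4, S_ud = 62.4, S_dd = 38.4
Terminal payoffs (K − S): max(-36.4, 0) = 0, max(2.6, 0) = 2.6, max(26.6, 0) = 26.6
Node u (S = 78): continuation = e^(−0.04)·[0.4816·0.0000 + 0.5184·2.6000] = 1.2949; exercise value = 0.0000 ≤ continuation, so V_u = 1.2949
Node d (S = 48): continuation = e^(−0.04)·[0.4816·2.6000 + 0.5184·26.6000] = 14.4513; exercise value = 17.0000 > continuation, so V_d = 17.0000 (exercise)
Node 0 (S = 60): continuation = e^(−0.04)·[0.4816·1.2949 + 0.5184·17.0000] = 9.0661; exercise value = 5.0000 ≤ continuation, so V_0 = 9.0661

€9.07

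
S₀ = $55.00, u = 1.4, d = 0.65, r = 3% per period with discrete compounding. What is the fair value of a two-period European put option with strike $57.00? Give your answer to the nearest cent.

$11.02

Risk-neutral probability p = (1 + 0.03 − 0.65)/(1.4 − 0.65) = 0.3800/0.7500 = 0.5067
Terminal stock prices: S_uu = 107.8, S_ud = 50.05, S_dd = 23.24
Terminal payoffs (K − S): max(-50.8, 0) = 0, max(6.95, 0) = 6.95, max(33.76, 0) = 33.76
Node u (S = 77): V_u = 1/1.03·[0.5067·0.0000 + 0.4933·6.9500] = 3.3288
Node d (S = 35.75): V_d = 1/1.03·[0.5067·6.9500 + 0.4933·33.7625] = 19.5898
Node 0 (S = 55): V_0 = 1/1.03·[0.5067·3.3288 + 0.4933·19.5898] = 11.0203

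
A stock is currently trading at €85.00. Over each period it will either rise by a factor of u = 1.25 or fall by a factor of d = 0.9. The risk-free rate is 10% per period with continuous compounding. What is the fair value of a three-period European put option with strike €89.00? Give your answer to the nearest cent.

Risk-neutral probability p = (e^0.1 − 0.9)/(1.25 − 0.9) = 0.2052/0.3500 = 0.5862
Terminal stock prices: S_uuu = 166, S_uud = 119.5, S_udd = 86.06, S_ddd = 61.97
Terminal payoffs (K − S): max(-77.02, 0) = 0, max(-30.53, 0) = 0, max(2.938, 0) = 2.938, max(27.03, 0) = 27.03
Node uu (S = 132.8): V_uu = e^(−0.1)·[0.5862·0.0000 + 0.4138·0.0000] = 0.0000
Node ud (S = 95.62): V_ud = e^(−0.1)·[0.5862·0.0000 + 0.4138·2.9375] = 1.0999
Node dd (S = 68.85): V_dd = e^(−0.1)·[0.5862·2.9375 + 0.4138·27.0350] = 11.6805
Node u (S = 106.2): V_u = e^(−0.1)·[0.5862·0.0000 + 0.4138·1.0999] = 0.4118
Node d (S = 76.5): V_d = e^(−0.1)·[0.5862·1.0999 + 0.4138·11.6805] = 4.9568
Node 0 (S = 85): V_0 = e^(−0.1)·[0.5862·0.4118 + 0.4138·4.9568] = 2.0744

€2.07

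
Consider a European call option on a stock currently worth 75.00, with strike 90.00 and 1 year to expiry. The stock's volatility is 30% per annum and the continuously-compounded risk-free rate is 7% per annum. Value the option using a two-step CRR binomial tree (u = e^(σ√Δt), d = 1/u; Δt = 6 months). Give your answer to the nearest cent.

CRR parameters: u = e^(σ√Δt) = e^(0.3·√0.5) = 1.2363, d = 1/u = 0.8089
Per-period rate: rΔt = 0.07·0.5 = 0.035, so R = e^0.035 = 1.0356
Risk-neutral probability p = (e^0.035 − 0.8089)/(1.2363 − 0.8089) = 0.2268/0.4275 = 0.5305
Terminal stock prices: S_uu = 114.6, S_ud = 75, S_dd = 49.07
Terminal payoffs (S − K): max(24.63, 0) = 24.63, max(-15, 0) = 0, max(-40.93, 0) = 0
Node u (S = 92.72): V_u = e^(−0.035)·[0.5305·24.6349 + 0.4695·0.0000] = 12.6192
Node d (S = 60.66): V_d = e^(−0.035)·[0.5305·0.0000 + 0.4695·0.0000] = 0.0000
Node 0 (S = 75): V_0 = e^(−0.035)·[0.5305·12.6192 + 0.4695·0.0000] = 6.4642

6.46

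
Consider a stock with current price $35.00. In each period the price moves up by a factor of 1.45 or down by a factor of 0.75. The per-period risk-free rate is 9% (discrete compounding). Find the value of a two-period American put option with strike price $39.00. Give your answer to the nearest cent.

$6.21

Risk-neutral probability p = (1 + 0.09 − 0.75)/(1.45 − 0.75) = 0.3400/0.7000 = 0.4857
Terminal stock prices: S_uu = 73.59, S_ud = 38.06, S_dd = 19.69
Terminal payoffs (K − S): max(-34.59, 0) = 0, max(0.9375, 0) = 0.9375, max(19.31, 0) = 19.31
Node u (S = 50.75): continuation = 1/1.09·[0.4857·0.0000 + 0.5143·0.9375] = 0.4423; exercise value = 0.0000 ≤ continuation, so V_u = 0.4423
Node d (S = 26.25): continuation = 1/1.09·[0.4857·0.9375 + 0.5143·19.3125] = 9.5298; exercise value = 12.7500 > continuation, so V_d = 12.7500 (exercise)
Node 0 (S = 35): continuation = 1/1.09·[0.4857·0.4423 + 0.5143·12.7500] = 6.2128; exercise value = 4.0000 ≤ continuation, so V_0 = 6.2128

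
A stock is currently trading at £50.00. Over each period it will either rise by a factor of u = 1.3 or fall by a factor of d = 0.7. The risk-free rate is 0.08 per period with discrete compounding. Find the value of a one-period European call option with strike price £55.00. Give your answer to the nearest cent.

£5.86

Risk-neutral probability p = (1 + 0.08 − 0.7)/(1.3 − 0.7) = 0.3800/0.6000 = 0.6333
Terminal stock prices: S_u = 65, S_d = 35
Terminal payoffs (S − K): max(10, 0) = 10, max(-20, 0) = 0
Node 0 (S = 50): V_0 = 1/1.08·[0.6333·10.0000 + 0.3667·0.0000] = 5.8642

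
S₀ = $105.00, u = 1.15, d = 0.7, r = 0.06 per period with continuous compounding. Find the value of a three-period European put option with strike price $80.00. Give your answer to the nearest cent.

$1.89

Risk-neutral probability p = (e^0.06 − 0.7)/(1.15 − 0.7) = 0.3618/0.4500 = 0.8041
Terminal stock prices: S_uuu = 159.7, S_uud = 97.2, S_udd = 59.17, S_ddd = 36.01
Terminal payoffs (K − S): max(-79.69, 0) = 0, max(-17.2, 0) = 0, max(20.83, 0) = 20.83, max(43.99, 0) = 43.99
Node uu (S = 138.9): V_uu = e^(−0.06)·[0.8041·0.0000 + 0.1959·0.0000] = 0.0000
Node ud (S = 84.52): V_ud = e^(−0.06)·[0.8041·0.0000 + 0.1959·20.8325] = 3.8438
Node dd (S = 51.45): V_dd = e^(−0.06)·[0.8041·20.8325 + 0.1959·43.9850] = 23.8912
Node u (S = 120.7): V_u = e^(−0.06)·[0.8041·0.0000 + 0.1959·3.8438] = 0.7092
Node d (S = 73.5): V_d = e^(−0.06)·[0.8041·3.8438 + 0.1959·23.8912] = 7.3189
Node 0 (S = 105): V_0 = e^(−0.06)·[0.8041·0.7092 + 0.1959·7.3189] = 1.8875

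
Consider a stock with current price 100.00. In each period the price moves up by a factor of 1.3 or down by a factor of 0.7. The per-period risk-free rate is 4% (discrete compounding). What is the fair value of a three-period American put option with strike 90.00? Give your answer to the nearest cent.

12.09

Risk-neutral probability p = (1 + 0.04 − 0.7)/(1.3 − 0.7) = 0.3400/0.6000 = 0.5667
Terminal stock prices: S_uuu = 219.7, S_uud = 118.3, S_udd = 63.7, S_ddd = 34.3
Terminal payoffs (K − S): max(-129.7, 0) = 0, max(-28.3, 0) = 0, max(26.3, 0) = 26.3, max(55.7, 0) = 55.7
Node uu (S = 169): continuation = 1/1.04·[0.5667·0.0000 + 0.4333·0.0000] = 0.0000; exercise value = 0.0000 ≤ continuation, so V_uu = 0.0000
Node ud (S = 91): continuation = 1/1.04·[0.5667·0.0000 + 0.4333·26.3000] = 10.9583; exercise value = 0.0000 ≤ continuation, so V_ud = 10.9583
Node dd (S = 49): continuation = 1/1.04·[0.5667·26.3000 + 0.4333·55.7000] = 37.5385; exercise value = 41.0000 > continuation, so V_dd = 41.0000 (exercise)
Node u (S = 130): continuation = 1/1.04·[0.5667·0.0000 + 0.4333·10.9583] = 4.5660; exercise value = 0.0000 ≤ continuation, so V_u = 4.5660
Node d (S = 70): continuation = 1/1.04·[0.5667·10.9583 + 0.4333·41.0000] = 23.0542; exercise value = 20.0000 ≤ continuation, so V_d = 23.0542
Node 0 (S = 100): continuation = 1/1.04·[0.5667·4.5660 + 0.4333·23.0542] = 12.0938; exercise value = 0.0000 ≤ continuation, so V_0 = 12.0938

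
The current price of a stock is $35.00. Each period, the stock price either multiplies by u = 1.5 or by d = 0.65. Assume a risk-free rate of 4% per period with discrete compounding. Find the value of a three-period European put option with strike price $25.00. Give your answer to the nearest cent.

Risk-neutral probability p = (1 + 0.04 − 0.65)/(1.5 − 0.65) = 0.3900/0.8500 = 0.4588
Terminal stock prices: S_uuu = 118.1, S_uud = 51.19, S_udd = 22.18, S_ddd = 9.612
Terminal payoffs (K − S): max(-93.12, 0) = 0, max(-26.19, 0) = 0, max(2.819, 0) = 2.819, max(15.39, 0) = 15.39
Node uu (S = 78.75): V_uu = 1/1.04·[0.4588·0.0000 + 0.5412·0.0000] = 0.0000
Node ud (S = 34.12): V_ud = 1/1.04·[0.4588·0.0000 + 0.5412·2.8187] = 1.4668
Node dd (S = 14.79): V_dd = 1/1.04·[0.4588·2.8187 + 0.5412·15.3881] = 9.2510
Node u (S = 52.5): V_u = 1/1.04·[0.4588·0.0000 + 0.5412·1.4668] = 0.7633
Node d (S = 22.75): V_d = 1/1.04·[0.4588·1.4668 + 0.5412·9.2510] = 5.4610
Node 0 (S = 35): V_0 = 1/1.04·[0.4588·0.7633 + 0.5412·5.4610] = 3.1784

$3.18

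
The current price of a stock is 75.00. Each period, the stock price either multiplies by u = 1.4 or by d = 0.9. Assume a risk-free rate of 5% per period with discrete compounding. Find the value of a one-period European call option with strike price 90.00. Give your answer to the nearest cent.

4.29

Risk-neutral probability p = (1 + 0.05 − 0.9)/(1.4 − 0.9) = 0.1500/0.5000 = 0.3000
Terminal stock prices: S_u = 105, S_d = 67.5
Terminal payoffs (S − K): max(15, 0) = 15, max(-22.5, 0) = 0
Node 0 (S = 75): V_0 = 1/1.05·[0.3000·15.0000 + 0.7000·0.0000] = 4.2857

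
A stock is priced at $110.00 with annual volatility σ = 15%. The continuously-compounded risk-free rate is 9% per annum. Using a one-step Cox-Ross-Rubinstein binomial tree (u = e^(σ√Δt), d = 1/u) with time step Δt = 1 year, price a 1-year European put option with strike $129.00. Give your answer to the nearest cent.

CRR parameters: u = e^(σ√Δt) = e^(0.15·√1) = 1.1618, d = 1/u = 0.8607
Per-period rate: rΔt = 0.09·1 = 0.09, so R = e^0.09 = 1.0942
Risk-neutral probability p = (e^0.09 − 0.8607)/(1.1618 − 0.8607) = 0.2335/0.3011 = 0.7753
Terminal stock prices: S_u = 127.8, S_d = 94.68
Terminal payoffs (K − S): max(1.198, 0) = 1.198, max(34.32, 0) = 34.32
Node 0 (S = 110): V_0 = e^(−0.09)·[0.7753·1.1982 + 0.2247·34.3221] = 7.8971

$7.90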